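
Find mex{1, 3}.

0 is not in the set, so the mex is 0.

0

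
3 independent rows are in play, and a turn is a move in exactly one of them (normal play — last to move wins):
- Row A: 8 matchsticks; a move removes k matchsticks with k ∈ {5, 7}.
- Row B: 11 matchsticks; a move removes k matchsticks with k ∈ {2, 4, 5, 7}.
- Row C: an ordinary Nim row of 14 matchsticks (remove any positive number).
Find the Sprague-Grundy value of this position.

14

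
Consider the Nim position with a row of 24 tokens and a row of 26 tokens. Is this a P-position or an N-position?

N-position

Nim-sum: 24 ⊕ 26 = 2.
The nim-sum is 2 ≠ 0, so this is an N-position: the player to move can win.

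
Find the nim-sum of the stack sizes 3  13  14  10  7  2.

15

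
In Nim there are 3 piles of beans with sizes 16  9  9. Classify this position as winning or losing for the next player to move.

Winning position

Nim-sum: 16 ⊕ 9 ⊕ 9 = 16.
The nim-sum is 16 ≠ 0, so this is an N-position: the player to move can win.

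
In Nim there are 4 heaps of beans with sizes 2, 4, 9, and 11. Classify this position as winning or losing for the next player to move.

In binary:
  0010  (2)
  0100  (4)
  1001  (9)
  1011  (11)
  ----
  0100  (4)
The nim-sum is 4 ≠ 0, so this is an N-position: the player to move can win.

Winning position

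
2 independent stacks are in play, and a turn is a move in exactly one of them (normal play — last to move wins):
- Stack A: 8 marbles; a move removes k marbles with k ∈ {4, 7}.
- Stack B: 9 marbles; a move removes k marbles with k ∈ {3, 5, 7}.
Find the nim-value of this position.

1

For stack A, compute g(0), g(1), … with moves {4, 7}:
k:     0  1  2  3  4  5  6  7  8
g(k):  0  0  0  0  1  1  1  1  2
So g(8) = 2.
Grundy values for stack B (subtraction set {3, 5, 7}):
g(0) = mex{} = 0
g(1) = mex{} = 0
g(2) = mex{} = 0
g(3) = mex{0} = 1
g(4) = mex{0} = 1
g(5) = mex{0} = 1
g(6) = mex{0,1} = 2
g(7) = mex{0,1} = 2
g(8) = mex{0,1} = 2
g(9) = mex{0,1,2} = 3
So g(9) = 3.
By the Sprague-Grundy theorem, the Grundy value of a sum of independent games is the XOR of the component values.
Combined value = 2 ⊕ 3 = 1.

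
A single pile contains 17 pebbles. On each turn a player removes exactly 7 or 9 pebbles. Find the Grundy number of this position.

0

Compute g(0), g(1), … for moves {7, 9}:
k:     0  1  2  3  4  5  6  7  8  9 10 11 12 13 14 15 16 17
g(k):  0  0  0  0  0  0  0  1  1  1  1  1  1  1  2  2  0  0
So g(17) = 0.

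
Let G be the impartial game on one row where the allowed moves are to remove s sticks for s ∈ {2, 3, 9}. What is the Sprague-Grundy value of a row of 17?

0

Grundy values for subtraction set {2, 3, 9}:
k:     0  1  2  3  4  5  6  7  8  9 10 11 12 13 14 15 16 17
g(k):  0  0  1  1  2  0  0  1  1  2  2  0  0  1  1  2  0  0
So g(17) = 0.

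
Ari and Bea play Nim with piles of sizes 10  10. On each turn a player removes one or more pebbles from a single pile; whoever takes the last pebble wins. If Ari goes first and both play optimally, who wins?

Nim-sum: 10 ^ 10 = 0.
The nim-sum is 0, so this is a P-position: the player to move is in a losing position under optimal play; Ari is about to move from it and so loses — Bea wins.

Bea wins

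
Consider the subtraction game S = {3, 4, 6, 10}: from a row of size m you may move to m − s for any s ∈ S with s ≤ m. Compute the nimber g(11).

Grundy values for subtraction set {3, 4, 6, 10}:
k:     0  1  2  3  4  5  6  7  8  9 10 11
g(k):  0  0  0  1  1  1  2  2  2  0  3  3
So g(11) = 3.

3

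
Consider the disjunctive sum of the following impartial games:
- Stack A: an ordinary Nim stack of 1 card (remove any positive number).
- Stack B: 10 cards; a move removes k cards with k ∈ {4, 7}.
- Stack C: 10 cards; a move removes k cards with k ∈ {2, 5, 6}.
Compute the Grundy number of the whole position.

2

Stack A is a plain Nim stack of size 1, so its Grundy value is 1.
Build the Grundy sequence for stack B with g(k) = mex{g(k−s) : s ∈ {4, 7}, s ≤ k}:
k:     0  1  2  3  4  5  6  7  8  9 10
g(k):  0  0  0  0  1  1  1  1  2  2  2
So g(10) = 2.
For stack C, compute g(0), g(1), … with moves {2, 5, 6}:
g(0) = mex{} = 0
g(1) = mex{} = 0
g(2) = mex{0} = 1
g(3) = mex{0} = 1
g(4) = mex{1} = 0
g(5) = mex{0,1} = 2
g(6) = mex{0} = 1
g(7) = mex{0,1,2} = 3
g(8) = mex{1} = 0
g(9) = mex{0,1,3} = 2
g(10) = mex{0,2} = 1
So g(10) = 1.
By the Sprague-Grundy theorem, the Grundy value of a sum of independent games is the XOR of the component values.
Combined value = 1 ⊕ 2 ⊕ 1 = 2.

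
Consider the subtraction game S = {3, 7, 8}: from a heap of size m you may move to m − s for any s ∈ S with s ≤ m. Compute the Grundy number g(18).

Compute g(0), g(1), … for moves {3, 7, 8}:
k:     0  1  2  3  4  5  6  7  8  9 10 11 12 13 14 15 16 17 18
g(k):  0  0  0  1  1  1  0  2  2  1  3  0  0  2  1  1  0  0  2
So g(18) = 2.

2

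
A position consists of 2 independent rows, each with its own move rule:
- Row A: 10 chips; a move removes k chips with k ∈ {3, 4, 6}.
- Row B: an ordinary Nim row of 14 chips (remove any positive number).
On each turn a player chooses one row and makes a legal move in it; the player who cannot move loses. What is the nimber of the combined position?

14

Grundy values for row A (subtraction set {3, 4, 6}):
g(0) = mex{} = 0
g(1) = mex{} = 0
g(2) = mex{} = 0
g(3) = mex{0} = 1
g(4) = mex{0} = 1
g(5) = mex{0} = 1
g(6) = mex{0,1} = 2
g(7) = mex{0,1} = 2
g(8) = mex{0,1} = 2
g(9) = mex{1,2} = 0
g(10) = mex{1,2} = 0
So g(10) = 0.
Row B is a plain Nim row of size 14, so its Grundy value is 14.
The value of a disjunctive sum is the nim-sum of the parts.
Combined value = 0 XOR 14 = 14.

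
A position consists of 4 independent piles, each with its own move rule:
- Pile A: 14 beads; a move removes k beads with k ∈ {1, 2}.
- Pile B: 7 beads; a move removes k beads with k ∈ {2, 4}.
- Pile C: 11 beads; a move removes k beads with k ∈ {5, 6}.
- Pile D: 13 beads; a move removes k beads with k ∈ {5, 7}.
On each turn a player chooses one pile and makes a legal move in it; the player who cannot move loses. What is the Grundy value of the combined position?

2

Grundy values for pile A (subtraction set {1, 2}):
k:     0  1  2  3  4  5  6  7  8  9 10 11 12 13 14
g(k):  0  1  2  0  1  2  0  1  2  0  1  2  0  1  2
So g(14) = 2.
For pile B, compute g(0), g(1), … with moves {2, 4}:
g(0) = mex{} = 0
g(1) = mex{} = 0
g(2) = mex{0} = 1
g(3) = mex{0} = 1
g(4) = mex{0,1} = 2
g(5) = mex{0,1} = 2
g(6) = mex{1,2} = 0
g(7) = mex{1,2} = 0
So g(7) = 0.
Grundy values for pile C (subtraction set {5, 6}):
g(0) = mex{} = 0
g(1) = mex{} = 0
g(2) = mex{} = 0
g(3) = mex{} = 0
g(4) = mex{} = 0
g(5) = mex{0} = 1
g(6) = mex{0} = 1
g(7) = mex{0} = 1
g(8) = mex{0} = 1
g(9) = mex{0} = 1
g(10) = mex{0,1} = 2
g(11) = mex{1} = 0
So g(11) = 0.
Build the Grundy sequence for pile D with g(k) = mex{g(k−s) : s ∈ {5, 7}, s ≤ k}:
k:     0  1  2  3  4  5  6  7  8  9 10 11 12 13
g(k):  0  0  0  0  0  1  1  1  1  1  2  2  0  0
So g(13) = 0.
By the Sprague-Grundy theorem, the Grundy value of a sum of independent games is the XOR of the component values.
Combined value = 2 ⊕ 0 ⊕ 0 ⊕ 0 = 2.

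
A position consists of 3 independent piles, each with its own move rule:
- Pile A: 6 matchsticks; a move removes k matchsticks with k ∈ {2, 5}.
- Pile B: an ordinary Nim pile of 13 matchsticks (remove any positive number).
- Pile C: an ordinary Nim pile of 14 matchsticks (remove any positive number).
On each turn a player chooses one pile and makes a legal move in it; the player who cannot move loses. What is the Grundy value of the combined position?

For pile A, compute g(0), g(1), … with moves {2, 5}:
g(0) = mex{} = 0
g(1) = mex{} = 0
g(2) = mex{0} = 1
g(3) = mex{0} = 1
g(4) = mex{1} = 0
g(5) = mex{0,1} = 2
g(6) = mex{0} = 1
So g(6) = 1.
Pile B is a plain Nim pile of size 13, so its Grundy value is 13.
Pile C is a plain Nim pile of size 14, so its Grundy value is 14.
By the Sprague-Grundy theorem, the Grundy value of a sum of independent games is the XOR of the component values.
Combined value = 1 ⊕ 13 ⊕ 14 = 2.

2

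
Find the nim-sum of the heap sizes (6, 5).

3

Write each in binary and XOR column by column:
  110  (6)
  101  (5)
  ---
  011  (3)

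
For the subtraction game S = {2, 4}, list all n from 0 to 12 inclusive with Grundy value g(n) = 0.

0, 1, 6, 7, 12

Compute g(0), g(1), … for moves {2, 4}:
k:     0  1  2  3  4  5  6  7  8  9 10 11 12
g(k):  0  0  1  1  2  2  0  0  1  1  2  2  0
The P-positions (g = 0) in 0..12 are 0, 1, 6, 7, 12.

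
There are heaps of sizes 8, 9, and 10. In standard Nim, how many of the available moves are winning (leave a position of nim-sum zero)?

Nim-sum: 8 ⊕ 9 ⊕ 10 = 11.
The overall nim-sum is X = 11. A heap of size p has a winning move iff p XOR X < p (reduce it to p XOR X).
  8: 8 XOR 11 = 3 < 8 — winning move (to 3).
  9: 9 XOR 11 = 2 < 9 — winning move (to 2).
  10: 10 XOR 11 = 1 < 10 — winning move (to 1).
That gives 3 winning moves.

3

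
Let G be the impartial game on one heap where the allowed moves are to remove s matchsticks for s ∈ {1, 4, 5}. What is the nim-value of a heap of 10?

0

Build the Grundy sequence with g(k) = mex{g(k−s) : s ∈ {1, 4, 5}, s ≤ k}:
k:     0  1  2  3  4  5  6  7  8  9 10
g(k):  0  1  0  1  2  3  2  3  0  1  0
So g(10) = 0.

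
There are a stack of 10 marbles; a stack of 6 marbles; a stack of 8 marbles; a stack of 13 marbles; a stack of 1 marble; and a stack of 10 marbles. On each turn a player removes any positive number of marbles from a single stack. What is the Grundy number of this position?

Nim-sum: 10 ^ 6 ^ 8 ^ 13 ^ 1 ^ 10 = 2.

2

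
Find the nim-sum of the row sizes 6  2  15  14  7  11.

Compute the nim-sum pairwise:
6 ⊕ 2 = 4
4 ⊕ 15 = 11
11 ⊕ 14 = 5
5 ⊕ 7 = 2
2 ⊕ 11 = 9

9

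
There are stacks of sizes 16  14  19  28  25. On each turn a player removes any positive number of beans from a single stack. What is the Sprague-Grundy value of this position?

Compute the nim-sum pairwise:
16 XOR 14 = 30
30 XOR 19 = 13
13 XOR 28 = 17
17 XOR 25 = 8

8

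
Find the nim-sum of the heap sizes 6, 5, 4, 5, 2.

0

Nim-sum: 6 XOR 5 XOR 4 XOR 5 XOR 2 = 0.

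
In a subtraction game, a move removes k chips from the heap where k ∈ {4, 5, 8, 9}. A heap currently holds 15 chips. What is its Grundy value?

Build the Grundy sequence with g(k) = mex{g(k−s) : s ∈ {4, 5, 8, 9}, s ≤ k}:
k:     0  1  2  3  4  5  6  7  8  9 10 11 12 13 14 15
g(k):  0  0  0  0  1  1  1  1  2  2  2  2  3  0  0  0
So g(15) = 0.

0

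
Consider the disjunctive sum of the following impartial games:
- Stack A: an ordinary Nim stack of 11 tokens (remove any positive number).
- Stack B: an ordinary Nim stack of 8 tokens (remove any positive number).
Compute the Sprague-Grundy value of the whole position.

Stack A is a plain Nim stack of size 11, so its Grundy value is 11.
Stack B is a plain Nim stack of size 8, so its Grundy value is 8.
The value of a disjunctive sum is the nim-sum of the parts.
Combined value = 11 ⊕ 8 = 3.

3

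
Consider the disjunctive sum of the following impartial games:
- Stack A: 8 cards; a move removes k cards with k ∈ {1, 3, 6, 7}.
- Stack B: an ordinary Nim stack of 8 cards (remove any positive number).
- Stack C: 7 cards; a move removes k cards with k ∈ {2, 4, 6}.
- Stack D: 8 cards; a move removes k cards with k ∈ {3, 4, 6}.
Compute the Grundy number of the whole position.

11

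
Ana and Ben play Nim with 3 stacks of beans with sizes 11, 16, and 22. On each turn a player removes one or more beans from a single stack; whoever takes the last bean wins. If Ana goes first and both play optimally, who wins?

Ana wins

Compute the nim-sum pairwise:
11 XOR 16 = 27
27 XOR 22 = 13
The nim-sum is 13 ≠ 0, so this is an N-position: the player to move can win; Ana has a winning move.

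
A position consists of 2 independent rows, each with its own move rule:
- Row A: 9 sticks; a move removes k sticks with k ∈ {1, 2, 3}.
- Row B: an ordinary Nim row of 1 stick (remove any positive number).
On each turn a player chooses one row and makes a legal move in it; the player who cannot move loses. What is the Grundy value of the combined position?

0

For row A, compute g(0), g(1), … with moves {1, 2, 3}:
k:     0  1  2  3  4  5  6  7  8  9
g(k):  0  1  2  3  0  1  2  3  0  1
So g(9) = 1.
Row B is a plain Nim row of size 1, so its Grundy value is 1.
The value of a disjunctive sum is the nim-sum of the parts.
Combined value = 1 ⊕ 1 = 0.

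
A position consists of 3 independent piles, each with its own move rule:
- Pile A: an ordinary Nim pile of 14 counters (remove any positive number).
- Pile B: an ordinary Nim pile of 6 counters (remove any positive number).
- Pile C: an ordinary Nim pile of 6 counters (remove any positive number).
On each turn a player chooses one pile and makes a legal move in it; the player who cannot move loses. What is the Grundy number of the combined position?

14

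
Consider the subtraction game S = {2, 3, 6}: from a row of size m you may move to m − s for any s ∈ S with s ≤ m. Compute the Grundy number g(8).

Grundy values for subtraction set {2, 3, 6}:
k:     0  1  2  3  4  5  6  7  8
g(k):  0  0  1  1  2  0  3  1  2
So g(8) = 2.

2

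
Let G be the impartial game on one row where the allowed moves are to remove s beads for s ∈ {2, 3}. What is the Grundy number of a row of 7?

1

Grundy values for subtraction set {2, 3}:
g(0) = mex{} = 0
g(1) = mex{} = 0
g(2) = mex{0} = 1
g(3) = mex{0} = 1
g(4) = mex{0,1} = 2
g(5) = mex{1} = 0
g(6) = mex{1,2} = 0
g(7) = mex{0,2} = 1
So g(7) = 1.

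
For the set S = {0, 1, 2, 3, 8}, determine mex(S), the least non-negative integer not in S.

4

The values 0, 1, 2, 3 are all present; 4 is the first non-negative integer missing from the set.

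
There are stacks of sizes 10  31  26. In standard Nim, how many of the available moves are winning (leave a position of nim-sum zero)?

Nim-sum: 10 XOR 31 XOR 26 = 15.
The overall nim-sum is X = 15. A stack of size p has a winning move iff p XOR X < p (reduce it to p XOR X).
  10: 10 XOR 15 = 5 < 10 — winning move (to 5).
  31: 31 XOR 15 = 16 < 31 — winning move (to 16).
  26: 26 XOR 15 = 21 < 26 — winning move (to 21).
That gives 3 winning moves.

3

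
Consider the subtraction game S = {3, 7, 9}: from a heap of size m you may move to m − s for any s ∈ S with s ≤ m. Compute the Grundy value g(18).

Compute g(0), g(1), … for moves {3, 7, 9}:
k:     0  1  2  3  4  5  6  7  8  9 10 11 12 13 14 15 16 17 18
g(k):  0  0  0  1  1  1  0  2  2  1  3  3  0  2  0  1  0  1  0
So g(18) = 0.

0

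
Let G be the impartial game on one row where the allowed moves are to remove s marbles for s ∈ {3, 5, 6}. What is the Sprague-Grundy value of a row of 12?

Compute g(0), g(1), … for moves {3, 5, 6}:
k:     0  1  2  3  4  5  6  7  8  9 10 11 12
g(k):  0  0  0  1  1  1  2  2  2  0  0  0  1
So g(12) = 1.

1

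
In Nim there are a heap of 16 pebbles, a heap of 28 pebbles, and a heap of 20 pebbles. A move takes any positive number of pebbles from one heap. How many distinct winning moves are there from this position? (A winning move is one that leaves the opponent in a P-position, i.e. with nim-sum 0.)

3

Compute the nim-sum pairwise:
16 XOR 28 = 12
12 XOR 20 = 24
The overall nim-sum is X = 24. A heap of size p has a winning move iff p XOR X < p (reduce it to p XOR X).
  16: 16 XOR 24 = 8 < 16 — winning move (to 8).
  28: 28 XOR 24 = 4 < 28 — winning move (to 4).
  20: 20 XOR 24 = 12 < 20 — winning move (to 12).
That gives 3 winning moves.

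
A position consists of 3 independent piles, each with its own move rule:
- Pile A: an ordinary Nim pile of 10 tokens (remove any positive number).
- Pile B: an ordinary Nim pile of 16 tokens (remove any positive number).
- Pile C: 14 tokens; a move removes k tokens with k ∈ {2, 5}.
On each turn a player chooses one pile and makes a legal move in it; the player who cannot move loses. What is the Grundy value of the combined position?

Pile A is a plain Nim pile of size 10, so its Grundy value is 10.
Pile B is a plain Nim pile of size 16, so its Grundy value is 16.
Grundy values for pile C (subtraction set {2, 5}):
k:     0  1  2  3  4  5  6  7  8  9 10 11 12 13 14
g(k):  0  0  1  1  0  2  1  0  0  1  1  0  2  1  0
So g(14) = 0.
By the Sprague-Grundy theorem, the Grundy value of a sum of independent games is the XOR of the component values.
Combined value = 10 ⊕ 16 ⊕ 0 = 26.

26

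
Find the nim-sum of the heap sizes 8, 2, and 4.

14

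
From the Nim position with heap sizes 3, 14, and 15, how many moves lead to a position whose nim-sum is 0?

3

Nim-sum: 3 XOR 14 XOR 15 = 2.
The overall nim-sum is X = 2. A heap of size p has a winning move iff p XOR X < p (reduce it to p XOR X).
  3: 3 XOR 2 = 1 < 3 — winning move (to 1).
  14: 14 XOR 2 = 12 < 14 — winning move (to 12).
  15: 15 XOR 2 = 13 < 15 — winning move (to 13).
That gives 3 winning moves.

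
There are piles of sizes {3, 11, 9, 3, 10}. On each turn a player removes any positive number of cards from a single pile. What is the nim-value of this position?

8

In binary:
  0011  (3)
  1011  (11)
  1001  (9)
  0011  (3)
  1010  (10)
  ----
  1000  (8)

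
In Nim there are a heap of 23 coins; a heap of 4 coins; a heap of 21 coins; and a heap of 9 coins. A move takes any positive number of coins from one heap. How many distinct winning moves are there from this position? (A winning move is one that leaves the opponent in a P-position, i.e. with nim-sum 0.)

1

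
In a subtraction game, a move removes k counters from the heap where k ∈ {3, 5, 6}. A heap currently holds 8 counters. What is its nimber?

2

Grundy values for subtraction set {3, 5, 6}:
g(0) = mex{} = 0
g(1) = mex{} = 0
g(2) = mex{} = 0
g(3) = mex{0} = 1
g(4) = mex{0} = 1
g(5) = mex{0} = 1
g(6) = mex{0,1} = 2
g(7) = mex{0,1} = 2
g(8) = mex{0,1} = 2
So g(8) = 2.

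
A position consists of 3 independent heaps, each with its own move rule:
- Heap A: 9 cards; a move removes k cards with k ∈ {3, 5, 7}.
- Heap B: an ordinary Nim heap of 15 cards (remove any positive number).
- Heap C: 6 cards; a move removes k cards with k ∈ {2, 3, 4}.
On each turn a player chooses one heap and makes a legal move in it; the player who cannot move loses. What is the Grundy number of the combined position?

For heap A, compute g(0), g(1), … with moves {3, 5, 7}:
k:     0  1  2  3  4  5  6  7  8  9
g(k):  0  0  0  1  1  1  2  2  2  3
So g(9) = 3.
Heap B is a plain Nim heap of size 15, so its Grundy value is 15.
For heap C, compute g(0), g(1), … with moves {2, 3, 4}:
k:     0  1  2  3  4  5  6
g(k):  0  0  1  1  2  2  0
So g(6) = 0.
By the Sprague-Grundy theorem, the Grundy value of a sum of independent games is the XOR of the component values.
Combined value = 3 ⊕ 15 ⊕ 0 = 12.

12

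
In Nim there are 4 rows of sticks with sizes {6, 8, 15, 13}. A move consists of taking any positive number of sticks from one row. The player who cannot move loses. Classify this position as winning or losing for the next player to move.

Winning position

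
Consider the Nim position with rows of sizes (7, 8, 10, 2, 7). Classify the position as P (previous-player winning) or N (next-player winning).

Bitwise XOR of the heap sizes:
  0111  (7)
  1000  (8)
  1010  (10)
  0010  (2)
  0111  (7)
  ----
  0000  (0)
The nim-sum is 0, so this is a P-position: the player to move is in a losing position under optimal play.

P-position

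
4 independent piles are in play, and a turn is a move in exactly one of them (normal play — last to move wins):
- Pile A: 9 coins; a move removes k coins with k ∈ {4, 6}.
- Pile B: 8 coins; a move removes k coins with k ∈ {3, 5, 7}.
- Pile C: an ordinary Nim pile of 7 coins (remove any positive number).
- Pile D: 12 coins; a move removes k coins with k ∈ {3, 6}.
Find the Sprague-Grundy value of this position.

Build the Grundy sequence for pile A with g(k) = mex{g(k−s) : s ∈ {4, 6}, s ≤ k}:
k:     0  1  2  3  4  5  6  7  8  9
g(k):  0  0  0  0  1  1  1  1  2  2
So g(9) = 2.
For pile B, compute g(0), g(1), … with moves {3, 5, 7}:
k:     0  1  2  3  4  5  6  7  8
g(k):  0  0  0  1  1  1  2  2  2
So g(8) = 2.
Pile C is a plain Nim pile of size 7, so its Grundy value is 7.
For pile D, compute g(0), g(1), … with moves {3, 6}:
k:     0  1  2  3  4  5  6  7  8  9 10 11 12
g(k):  0  0  0  1  1  1  2  2  2  0  0  0  1
So g(12) = 1.
The value of a disjunctive sum is the nim-sum of the parts.
Combined value = 2 XOR 2 XOR 7 XOR 1 = 6.

6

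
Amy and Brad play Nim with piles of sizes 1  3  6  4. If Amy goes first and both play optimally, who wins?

Compute the nim-sum pairwise:
1 ^ 3 = 2
2 ^ 6 = 4
4 ^ 4 = 0
The nim-sum is 0, so this is a P-position: the player to move is in a losing position under optimal play; Amy is about to move from it and so loses — Brad wins.

Brad wins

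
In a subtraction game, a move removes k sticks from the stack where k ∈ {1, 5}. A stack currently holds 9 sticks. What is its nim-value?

1

Compute g(0), g(1), … for moves {1, 5}:
g(0) = mex{} = 0
g(1) = mex{0} = 1
g(2) = mex{1} = 0
g(3) = mex{0} = 1
g(4) = mex{1} = 0
g(5) = mex{0} = 1
g(6) = mex{1} = 0
g(7) = mex{0} = 1
g(8) = mex{1} = 0
g(9) = mex{0} = 1
So g(9) = 1.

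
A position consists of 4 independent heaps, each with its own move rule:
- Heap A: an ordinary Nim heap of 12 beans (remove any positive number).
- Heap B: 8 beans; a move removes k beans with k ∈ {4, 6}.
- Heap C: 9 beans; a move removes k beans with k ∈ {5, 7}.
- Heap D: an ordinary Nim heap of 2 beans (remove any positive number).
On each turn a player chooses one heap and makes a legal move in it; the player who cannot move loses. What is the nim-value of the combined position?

13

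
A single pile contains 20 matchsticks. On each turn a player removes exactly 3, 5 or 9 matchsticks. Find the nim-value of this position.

0

Grundy values for subtraction set {3, 5, 9}:
k:     0  1  2  3  4  5  6  7  8  9 10 11 12 13 14 15 16 17 18 19 20
g(k):  0  0  0  1  1  1  2  2  0  3  3  1  0  2  0  1  0  1  0  1  0
So g(20) = 0.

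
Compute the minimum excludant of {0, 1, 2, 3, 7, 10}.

4

The values 0, 1, 2, 3 are all present; 4 is the first non-negative integer missing from the set.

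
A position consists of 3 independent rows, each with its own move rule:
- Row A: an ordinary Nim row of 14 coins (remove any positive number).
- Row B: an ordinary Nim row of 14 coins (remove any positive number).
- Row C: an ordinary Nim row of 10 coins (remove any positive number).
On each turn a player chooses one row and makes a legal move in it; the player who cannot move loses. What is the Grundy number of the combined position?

Row A is a plain Nim row of size 14, so its Grundy value is 14.
Row B is a plain Nim row of size 14, so its Grundy value is 14.
Row C is a plain Nim row of size 10, so its Grundy value is 10.
By the Sprague-Grundy theorem, the Grundy value of a sum of independent games is the XOR of the component values.
Combined value = 14 XOR 14 XOR 10 = 10.

10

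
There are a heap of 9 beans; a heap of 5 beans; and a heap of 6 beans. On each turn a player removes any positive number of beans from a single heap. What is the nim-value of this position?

Nim-sum: 9 ⊕ 5 ⊕ 6 = 10.

10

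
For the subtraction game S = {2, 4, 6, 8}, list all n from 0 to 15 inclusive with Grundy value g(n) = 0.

0, 1, 10, 11

Build the Grundy sequence with g(k) = mex{g(k−s) : s ∈ {2, 4, 6, 8}, s ≤ k}:
k:     0  1  2  3  4  5  6  7  8  9 10 11 12 13 14 15
g(k):  0  0  1  1  2  2  3  3  4  4  0  0  1  1  2  2
The P-positions (g = 0) in 0..15 are 0, 1, 10, 11.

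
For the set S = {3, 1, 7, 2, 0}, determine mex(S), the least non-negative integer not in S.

The values 0, 1, 2, 3 are all present; 4 is the first non-negative integer missing from the set.

4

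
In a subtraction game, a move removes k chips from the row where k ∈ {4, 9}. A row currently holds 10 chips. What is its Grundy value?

Compute g(0), g(1), … for moves {4, 9}:
k:     0  1  2  3  4  5  6  7  8  9 10
g(k):  0  0  0  0  1  1  1  1  0  2  2
So g(10) = 2.

2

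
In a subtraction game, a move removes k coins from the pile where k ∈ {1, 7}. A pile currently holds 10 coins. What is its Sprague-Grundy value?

0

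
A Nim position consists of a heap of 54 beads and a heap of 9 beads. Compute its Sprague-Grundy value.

63

Nim-sum: 54 XOR 9 = 63.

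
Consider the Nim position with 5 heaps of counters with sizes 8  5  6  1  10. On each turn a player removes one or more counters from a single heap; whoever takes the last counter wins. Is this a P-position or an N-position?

P-position

Compute the nim-sum pairwise:
8 ⊕ 5 = 13
13 ⊕ 6 = 11
11 ⊕ 1 = 10
10 ⊕ 10 = 0
The nim-sum is 0, so this is a P-position: the player to move is in a losing position under optimal play.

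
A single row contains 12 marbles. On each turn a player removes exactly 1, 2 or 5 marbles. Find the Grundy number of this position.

0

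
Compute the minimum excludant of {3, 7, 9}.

0 is not in the set, so the mex is 0.

0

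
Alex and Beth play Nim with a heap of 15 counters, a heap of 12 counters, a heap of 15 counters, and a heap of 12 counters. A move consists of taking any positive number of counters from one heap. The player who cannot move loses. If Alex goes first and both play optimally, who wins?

Beth wins

Write each in binary and XOR column by column:
  1111  (15)
  1100  (12)
  1111  (15)
  1100  (12)
  ----
  0000  (0)
The nim-sum is 0, so this is a P-position: the player to move is in a losing position under optimal play; Alex is about to move from it and so loses — Beth wins.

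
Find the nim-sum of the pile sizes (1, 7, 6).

0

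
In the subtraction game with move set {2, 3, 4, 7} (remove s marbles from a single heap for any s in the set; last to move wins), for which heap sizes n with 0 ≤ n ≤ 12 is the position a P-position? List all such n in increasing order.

Compute g(0), g(1), … for moves {2, 3, 4, 7}:
k:     0  1  2  3  4  5  6  7  8  9 10 11 12
g(k):  0  0  1  1  2  2  0  3  1  4  2  0  0
The P-positions (g = 0) in 0..12 are 0, 1, 6, 11, 12.

0, 1, 6, 11, 12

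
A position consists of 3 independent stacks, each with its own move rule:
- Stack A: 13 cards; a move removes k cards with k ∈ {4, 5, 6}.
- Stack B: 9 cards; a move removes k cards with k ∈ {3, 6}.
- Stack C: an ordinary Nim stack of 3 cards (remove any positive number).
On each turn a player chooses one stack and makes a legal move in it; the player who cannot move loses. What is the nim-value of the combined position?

3

Build the Grundy sequence for stack A with g(k) = mex{g(k−s) : s ∈ {4, 5, 6}, s ≤ k}:
k:     0  1  2  3  4  5  6  7  8  9 10 11 12 13
g(k):  0  0  0  0  1  1  1  1  2  2  0  0  0  0
So g(13) = 0.
For stack B, compute g(0), g(1), … with moves {3, 6}:
k:     0  1  2  3  4  5  6  7  8  9
g(k):  0  0  0  1  1  1  2  2  2  0
So g(9) = 0.
Stack C is a plain Nim stack of size 3, so its Grundy value is 3.
By the Sprague-Grundy theorem, the Grundy value of a sum of independent games is the XOR of the component values.
Combined value = 0 ⊕ 0 ⊕ 3 = 3.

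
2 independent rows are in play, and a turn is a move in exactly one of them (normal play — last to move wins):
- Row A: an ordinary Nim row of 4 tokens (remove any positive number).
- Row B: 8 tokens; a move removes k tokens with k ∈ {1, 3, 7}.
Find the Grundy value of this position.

Row A is a plain Nim row of size 4, so its Grundy value is 4.
For row B, compute g(0), g(1), … with moves {1, 3, 7}:
k:     0  1  2  3  4  5  6  7  8
g(k):  0  1  0  1  0  1  0  1  0
So g(8) = 0.
By the Sprague-Grundy theorem, the Grundy value of a sum of independent games is the XOR of the component values.
Combined value = 4 ⊕ 0 = 4.

4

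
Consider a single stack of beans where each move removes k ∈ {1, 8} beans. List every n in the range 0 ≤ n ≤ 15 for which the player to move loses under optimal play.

0, 2, 4, 6, 9, 11, 13, 15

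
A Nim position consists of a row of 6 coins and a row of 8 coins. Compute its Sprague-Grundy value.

Compute the nim-sum pairwise:
6 XOR 8 = 14

14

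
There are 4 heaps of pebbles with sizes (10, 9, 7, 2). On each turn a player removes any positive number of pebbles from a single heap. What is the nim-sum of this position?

Compute the nim-sum pairwise:
10 ⊕ 9 = 3
3 ⊕ 7 = 4
4 ⊕ 2 = 6

6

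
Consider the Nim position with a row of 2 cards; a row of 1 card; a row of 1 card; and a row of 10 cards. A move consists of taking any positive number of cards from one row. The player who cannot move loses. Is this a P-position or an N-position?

Nim-sum: 2 XOR 1 XOR 1 XOR 10 = 8.
The nim-sum is 8 ≠ 0, so this is an N-position: the player to move can win.

N-position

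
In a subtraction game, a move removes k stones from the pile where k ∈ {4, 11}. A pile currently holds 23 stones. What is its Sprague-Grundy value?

0

Grundy values for subtraction set {4, 11}:
k:     0  1  2  3  4  5  6  7  8  9 10 11 12 13 14 15 16 17 18 19 20 21 22 23
g(k):  0  0  0  0  1  1  1  1  0  0  0  2  1  1  1  0  0  0  0  1  1  1  1  0
So g(23) = 0.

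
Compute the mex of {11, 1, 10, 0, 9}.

The values 0, 1 are all present; 2 is the first non-negative integer missing from the set.

2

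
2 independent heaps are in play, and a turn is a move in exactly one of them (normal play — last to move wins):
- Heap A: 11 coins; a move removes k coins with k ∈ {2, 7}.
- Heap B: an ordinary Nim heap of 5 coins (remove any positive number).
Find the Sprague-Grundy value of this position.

4

For heap A, compute g(0), g(1), … with moves {2, 7}:
k:     0  1  2  3  4  5  6  7  8  9 10 11
g(k):  0  0  1  1  0  0  1  1  2  0  0  1
So g(11) = 1.
Heap B is a plain Nim heap of size 5, so its Grundy value is 5.
The value of a disjunctive sum is the nim-sum of the parts.
Combined value = 1 ⊕ 5 = 4.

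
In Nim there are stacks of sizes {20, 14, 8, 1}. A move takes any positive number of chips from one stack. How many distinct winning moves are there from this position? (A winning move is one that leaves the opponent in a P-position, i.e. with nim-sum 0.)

Write each in binary and XOR column by column:
  10100  (20)
  01110  (14)
  01000  (8)
  00001  (1)
  -----
  10011  (19)
The overall nim-sum is X = 19. A stack of size p has a winning move iff p XOR X < p (reduce it to p XOR X).
  20: 20 XOR 19 = 7 < 20 — winning move (to 7).
  14: 14 XOR 19 = 29 ≥ 14 — no move.
  8: 8 XOR 19 = 27 ≥ 8 — no move.
  1: 1 XOR 19 = 18 ≥ 1 — no move.
That gives 1 winning move.

1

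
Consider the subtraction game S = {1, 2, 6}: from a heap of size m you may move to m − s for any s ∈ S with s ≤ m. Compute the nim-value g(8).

Build the Grundy sequence with g(k) = mex{g(k−s) : s ∈ {1, 2, 6}, s ≤ k}:
k:     0  1  2  3  4  5  6  7  8
g(k):  0  1  2  0  1  2  3  0  1
So g(8) = 1.

1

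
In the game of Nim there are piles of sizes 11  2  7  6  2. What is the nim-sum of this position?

10

Write each in binary and XOR column by column:
  1011  (11)
  0010  (2)
  0111  (7)
  0110  (6)
  0010  (2)
  ----
  1010  (10)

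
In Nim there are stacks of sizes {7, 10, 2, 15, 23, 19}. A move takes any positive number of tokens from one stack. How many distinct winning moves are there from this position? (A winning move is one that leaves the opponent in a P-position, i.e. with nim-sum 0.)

3

Nim-sum: 7 XOR 10 XOR 2 XOR 15 XOR 23 XOR 19 = 4.
The overall nim-sum is X = 4. A stack of size p has a winning move iff p XOR X < p (reduce it to p XOR X).
  7: 7 XOR 4 = 3 < 7 — winning move (to 3).
  10: 10 XOR 4 = 14 ≥ 10 — no move.
  2: 2 XOR 4 = 6 ≥ 2 — no move.
  15: 15 XOR 4 = 11 < 15 — winning move (to 11).
  23: 23 XOR 4 = 19 < 23 — winning move (to 19).
  19: 19 XOR 4 = 23 ≥ 19 — no move.
That gives 3 winning moves.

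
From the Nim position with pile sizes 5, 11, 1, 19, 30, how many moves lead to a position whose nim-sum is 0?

Nim-sum: 5 ⊕ 11 ⊕ 1 ⊕ 19 ⊕ 30 = 2.
The overall nim-sum is X = 2. A pile of size p has a winning move iff p XOR X < p (reduce it to p XOR X).
  5: 5 XOR 2 = 7 ≥ 5 — no move.
  11: 11 XOR 2 = 9 < 11 — winning move (to 9).
  1: 1 XOR 2 = 3 ≥ 1 — no move.
  19: 19 XOR 2 = 17 < 19 — winning move (to 17).
  30: 30 XOR 2 = 28 < 30 — winning move (to 28).
That gives 3 winning moves.

3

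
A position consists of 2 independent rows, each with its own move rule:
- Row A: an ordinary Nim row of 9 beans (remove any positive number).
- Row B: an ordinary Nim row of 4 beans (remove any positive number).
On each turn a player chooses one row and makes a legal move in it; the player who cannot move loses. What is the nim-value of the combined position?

13

Row A is a plain Nim row of size 9, so its Grundy value is 9.
Row B is a plain Nim row of size 4, so its Grundy value is 4.
By the Sprague-Grundy theorem, the Grundy value of a sum of independent games is the XOR of the component values.
Combined value = 9 ⊕ 4 = 13.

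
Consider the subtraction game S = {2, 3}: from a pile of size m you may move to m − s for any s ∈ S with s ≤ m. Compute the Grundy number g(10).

Build the Grundy sequence with g(k) = mex{g(k−s) : s ∈ {2, 3}, s ≤ k}:
g(0) = mex{} = 0
g(1) = mex{} = 0
g(2) = mex{0} = 1
g(3) = mex{0} = 1
g(4) = mex{0,1} = 2
g(5) = mex{1} = 0
g(6) = mex{1,2} = 0
g(7) = mex{0,2} = 1
g(8) = mex{0} = 1
g(9) = mex{0,1} = 2
g(10) = mex{1} = 0
So g(10) = 0.

0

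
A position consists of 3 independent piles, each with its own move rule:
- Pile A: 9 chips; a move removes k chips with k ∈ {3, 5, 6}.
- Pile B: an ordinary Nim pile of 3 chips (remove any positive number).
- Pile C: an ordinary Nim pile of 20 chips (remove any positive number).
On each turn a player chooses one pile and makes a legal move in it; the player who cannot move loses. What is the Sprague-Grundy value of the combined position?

23

Build the Grundy sequence for pile A with g(k) = mex{g(k−s) : s ∈ {3, 5, 6}, s ≤ k}:
g(0) = mex{} = 0
g(1) = mex{} = 0
g(2) = mex{} = 0
g(3) = mex{0} = 1
g(4) = mex{0} = 1
g(5) = mex{0} = 1
g(6) = mex{0,1} = 2
g(7) = mex{0,1} = 2
g(8) = mex{0,1} = 2
g(9) = mex{1,2} = 0
So g(9) = 0.
Pile B is a plain Nim pile of size 3, so its Grundy value is 3.
Pile C is a plain Nim pile of size 20, so its Grundy value is 20.
The value of a disjunctive sum is the nim-sum of the parts.
Combined value = 0 XOR 3 XOR 20 = 23.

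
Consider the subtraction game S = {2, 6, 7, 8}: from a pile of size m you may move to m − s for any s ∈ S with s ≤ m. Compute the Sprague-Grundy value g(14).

0

Build the Grundy sequence with g(k) = mex{g(k−s) : s ∈ {2, 6, 7, 8}, s ≤ k}:
k:     0  1  2  3  4  5  6  7  8  9 10 11 12 13 14
g(k):  0  0  1  1  0  0  1  1  2  2  3  3  2  2  0
So g(14) = 0.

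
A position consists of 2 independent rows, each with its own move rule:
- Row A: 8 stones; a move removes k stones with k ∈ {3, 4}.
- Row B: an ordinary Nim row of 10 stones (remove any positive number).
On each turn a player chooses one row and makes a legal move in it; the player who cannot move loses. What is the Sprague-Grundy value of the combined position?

Build the Grundy sequence for row A with g(k) = mex{g(k−s) : s ∈ {3, 4}, s ≤ k}:
g(0) = mex{} = 0
g(1) = mex{} = 0
g(2) = mex{} = 0
g(3) = mex{0} = 1
g(4) = mex{0} = 1
g(5) = mex{0} = 1
g(6) = mex{0,1} = 2
g(7) = mex{1} = 0
g(8) = mex{1} = 0
So g(8) = 0.
Row B is a plain Nim row of size 10, so its Grundy value is 10.
The value of a disjunctive sum is the nim-sum of the parts.
Combined value = 0 ⊕ 10 = 10.

10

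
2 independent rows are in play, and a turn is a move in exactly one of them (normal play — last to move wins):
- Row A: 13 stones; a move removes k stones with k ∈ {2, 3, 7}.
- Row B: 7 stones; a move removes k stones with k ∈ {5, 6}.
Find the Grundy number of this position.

0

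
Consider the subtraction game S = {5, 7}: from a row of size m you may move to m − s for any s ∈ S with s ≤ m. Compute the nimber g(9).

1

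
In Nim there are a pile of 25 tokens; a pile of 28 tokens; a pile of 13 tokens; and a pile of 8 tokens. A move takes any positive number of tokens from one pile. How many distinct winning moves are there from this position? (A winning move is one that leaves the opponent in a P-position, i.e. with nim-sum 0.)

In binary:
  11001  (25)
  11100  (28)
  01101  (13)
  01000  (8)
  -----
  00000  (0)
The nim-sum is already 0, so every move leaves a nonzero nim-sum — there are no winning moves.

0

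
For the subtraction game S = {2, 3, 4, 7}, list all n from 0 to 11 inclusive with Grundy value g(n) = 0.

0, 1, 6, 11

Grundy values for subtraction set {2, 3, 4, 7}:
g(0) = mex{} = 0
g(1) = mex{} = 0
g(2) = mex{0} = 1
g(3) = mex{0} = 1
g(4) = mex{0,1} = 2
g(5) = mex{0,1} = 2
g(6) = mex{1,2} = 0
g(7) = mex{0,1,2} = 3
g(8) = mex{0,2} = 1
g(9) = mex{0,1,2,3} = 4
g(10) = mex{0,1,3} = 2
g(11) = mex{1,2,3,4} = 0
The P-positions (g = 0) in 0..11 are 0, 1, 6, 11.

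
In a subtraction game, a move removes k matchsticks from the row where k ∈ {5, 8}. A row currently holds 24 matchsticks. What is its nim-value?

2

Grundy values for subtraction set {5, 8}:
k:     0  1  2  3  4  5  6  7  8  9 10 11 12 13 14 15 16 17 18 19 20 21 22 23 24
g(k):  0  0  0  0  0  1  1  1  1  1  2  2  2  0  0  0  0  0  1  1  1  1  1  2  2
So g(24) = 2.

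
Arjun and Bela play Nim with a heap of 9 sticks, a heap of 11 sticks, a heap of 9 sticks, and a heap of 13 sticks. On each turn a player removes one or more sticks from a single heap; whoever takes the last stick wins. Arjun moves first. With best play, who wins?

In binary:
  1001  (9)
  1011  (11)
  1001  (9)
  1101  (13)
  ----
  0110  (6)
The nim-sum is 6 ≠ 0, so this is an N-position: the player to move can win; Arjun has a winning move.

Arjun wins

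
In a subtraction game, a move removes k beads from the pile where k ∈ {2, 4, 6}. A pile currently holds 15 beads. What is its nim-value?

3

Compute g(0), g(1), … for moves {2, 4, 6}:
k:     0  1  2  3  4  5  6  7  8  9 10 11 12 13 14 15
g(k):  0  0  1  1  2  2  3  3  0  0  1  1  2  2  3  3
So g(15) = 3.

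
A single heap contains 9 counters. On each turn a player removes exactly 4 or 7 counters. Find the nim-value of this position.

2

Build the Grundy sequence with g(k) = mex{g(k−s) : s ∈ {4, 7}, s ≤ k}:
k:     0  1  2  3  4  5  6  7  8  9
g(k):  0  0  0  0  1  1  1  1  2  2
So g(9) = 2.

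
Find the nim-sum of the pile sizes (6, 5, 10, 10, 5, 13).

11

Compute the nim-sum pairwise:
6 ^ 5 = 3
3 ^ 10 = 9
9 ^ 10 = 3
3 ^ 5 = 6
6 ^ 13 = 11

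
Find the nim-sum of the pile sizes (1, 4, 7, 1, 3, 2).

Compute the nim-sum pairwise:
1 ^ 4 = 5
5 ^ 7 = 2
2 ^ 1 = 3
3 ^ 3 = 0
0 ^ 2 = 2

2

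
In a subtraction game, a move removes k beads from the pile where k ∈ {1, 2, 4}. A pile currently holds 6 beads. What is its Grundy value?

0

Grundy values for subtraction set {1, 2, 4}:
k:     0  1  2  3  4  5  6
g(k):  0  1  2  0  1  2  0
So g(6) = 0.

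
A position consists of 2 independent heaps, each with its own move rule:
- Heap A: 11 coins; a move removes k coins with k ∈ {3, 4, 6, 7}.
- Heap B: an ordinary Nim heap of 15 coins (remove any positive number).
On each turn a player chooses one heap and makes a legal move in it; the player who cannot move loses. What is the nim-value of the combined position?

15

Build the Grundy sequence for heap A with g(k) = mex{g(k−s) : s ∈ {3, 4, 6, 7}, s ≤ k}:
k:     0  1  2  3  4  5  6  7  8  9 10 11
g(k):  0  0  0  1  1  1  2  2  2  3  0  0
So g(11) = 0.
Heap B is a plain Nim heap of size 15, so its Grundy value is 15.
The value of a disjunctive sum is the nim-sum of the parts.
Combined value = 0 ⊕ 15 = 15.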